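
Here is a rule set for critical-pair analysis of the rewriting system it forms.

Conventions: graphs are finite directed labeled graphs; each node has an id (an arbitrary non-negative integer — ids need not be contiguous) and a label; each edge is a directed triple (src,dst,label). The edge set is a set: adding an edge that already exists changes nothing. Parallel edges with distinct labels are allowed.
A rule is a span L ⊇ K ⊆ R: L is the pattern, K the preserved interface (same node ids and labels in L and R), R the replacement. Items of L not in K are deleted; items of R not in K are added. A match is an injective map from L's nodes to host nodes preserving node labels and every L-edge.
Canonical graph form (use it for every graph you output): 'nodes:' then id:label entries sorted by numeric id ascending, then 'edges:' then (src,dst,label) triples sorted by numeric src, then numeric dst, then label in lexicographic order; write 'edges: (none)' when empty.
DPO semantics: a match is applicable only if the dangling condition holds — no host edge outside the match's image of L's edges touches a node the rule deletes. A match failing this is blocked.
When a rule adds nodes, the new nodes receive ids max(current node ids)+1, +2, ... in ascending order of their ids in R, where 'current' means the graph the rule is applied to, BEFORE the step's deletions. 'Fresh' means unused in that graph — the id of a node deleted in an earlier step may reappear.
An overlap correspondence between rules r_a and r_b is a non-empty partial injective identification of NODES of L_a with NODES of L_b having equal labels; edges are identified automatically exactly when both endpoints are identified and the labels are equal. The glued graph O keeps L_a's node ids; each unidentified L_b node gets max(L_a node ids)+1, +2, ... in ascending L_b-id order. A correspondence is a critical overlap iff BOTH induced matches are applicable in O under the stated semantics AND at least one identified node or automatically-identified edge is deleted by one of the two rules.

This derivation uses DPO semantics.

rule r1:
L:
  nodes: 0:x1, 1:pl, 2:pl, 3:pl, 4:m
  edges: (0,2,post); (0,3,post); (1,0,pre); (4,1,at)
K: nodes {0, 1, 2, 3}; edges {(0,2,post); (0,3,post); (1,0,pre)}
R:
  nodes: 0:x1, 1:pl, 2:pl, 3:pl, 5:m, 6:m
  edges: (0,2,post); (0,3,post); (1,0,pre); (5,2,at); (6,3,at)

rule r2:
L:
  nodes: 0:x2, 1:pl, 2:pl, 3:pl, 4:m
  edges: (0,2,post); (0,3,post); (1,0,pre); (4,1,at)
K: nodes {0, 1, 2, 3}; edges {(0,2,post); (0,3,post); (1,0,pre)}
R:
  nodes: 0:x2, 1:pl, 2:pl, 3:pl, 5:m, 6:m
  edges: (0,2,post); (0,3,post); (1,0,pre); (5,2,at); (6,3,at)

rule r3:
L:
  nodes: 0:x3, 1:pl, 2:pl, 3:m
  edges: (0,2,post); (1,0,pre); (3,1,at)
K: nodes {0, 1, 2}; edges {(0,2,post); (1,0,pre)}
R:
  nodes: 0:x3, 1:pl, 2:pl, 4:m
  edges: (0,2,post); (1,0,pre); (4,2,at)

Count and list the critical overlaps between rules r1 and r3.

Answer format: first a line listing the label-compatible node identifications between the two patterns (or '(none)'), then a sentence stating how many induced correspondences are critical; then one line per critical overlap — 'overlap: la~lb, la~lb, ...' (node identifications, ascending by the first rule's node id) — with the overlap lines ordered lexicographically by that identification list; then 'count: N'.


label-compatible node identifications between L(r1) and L(r3): 1~1, 1~2, 2~1, 2~2, 3~1, 3~2, 4~3
3 of the induced correspondences are critical overlaps of r1 and r3.
overlap: 1~1, 2~2, 4~3
overlap: 1~1, 3~2, 4~3
overlap: 1~1, 4~3
count: 3


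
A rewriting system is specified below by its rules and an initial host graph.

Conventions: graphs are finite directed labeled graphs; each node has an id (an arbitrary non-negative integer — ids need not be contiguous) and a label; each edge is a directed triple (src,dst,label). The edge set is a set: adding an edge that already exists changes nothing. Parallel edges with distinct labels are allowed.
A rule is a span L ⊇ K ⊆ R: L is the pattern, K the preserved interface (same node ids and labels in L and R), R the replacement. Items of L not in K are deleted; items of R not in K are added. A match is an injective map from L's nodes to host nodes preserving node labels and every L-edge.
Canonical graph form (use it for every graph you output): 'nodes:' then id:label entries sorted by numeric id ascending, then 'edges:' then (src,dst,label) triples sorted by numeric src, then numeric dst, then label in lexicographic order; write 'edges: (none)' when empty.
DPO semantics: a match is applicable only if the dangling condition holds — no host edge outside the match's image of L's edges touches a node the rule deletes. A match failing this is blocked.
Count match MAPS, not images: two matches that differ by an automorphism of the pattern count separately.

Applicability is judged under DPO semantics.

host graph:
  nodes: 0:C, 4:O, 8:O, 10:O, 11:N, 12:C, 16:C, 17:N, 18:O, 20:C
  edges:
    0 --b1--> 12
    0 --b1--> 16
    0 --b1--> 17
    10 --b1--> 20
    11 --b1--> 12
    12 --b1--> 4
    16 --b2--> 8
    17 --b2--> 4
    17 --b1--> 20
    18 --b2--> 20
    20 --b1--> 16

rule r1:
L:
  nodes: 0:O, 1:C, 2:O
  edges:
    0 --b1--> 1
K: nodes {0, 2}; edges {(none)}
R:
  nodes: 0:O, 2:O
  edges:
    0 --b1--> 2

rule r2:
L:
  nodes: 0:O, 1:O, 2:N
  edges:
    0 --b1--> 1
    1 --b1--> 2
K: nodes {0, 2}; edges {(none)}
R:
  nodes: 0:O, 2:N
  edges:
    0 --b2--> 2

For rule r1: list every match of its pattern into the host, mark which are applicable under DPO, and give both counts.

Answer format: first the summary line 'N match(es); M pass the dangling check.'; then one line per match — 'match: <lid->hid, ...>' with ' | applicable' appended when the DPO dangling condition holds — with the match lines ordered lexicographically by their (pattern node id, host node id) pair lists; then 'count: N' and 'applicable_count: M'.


3 match(es); 0 pass the dangling check.
match: 0->10, 1->20, 2->4
match: 0->10, 1->20, 2->8
match: 0->10, 1->20, 2->18
count: 3
applicable_count: 0


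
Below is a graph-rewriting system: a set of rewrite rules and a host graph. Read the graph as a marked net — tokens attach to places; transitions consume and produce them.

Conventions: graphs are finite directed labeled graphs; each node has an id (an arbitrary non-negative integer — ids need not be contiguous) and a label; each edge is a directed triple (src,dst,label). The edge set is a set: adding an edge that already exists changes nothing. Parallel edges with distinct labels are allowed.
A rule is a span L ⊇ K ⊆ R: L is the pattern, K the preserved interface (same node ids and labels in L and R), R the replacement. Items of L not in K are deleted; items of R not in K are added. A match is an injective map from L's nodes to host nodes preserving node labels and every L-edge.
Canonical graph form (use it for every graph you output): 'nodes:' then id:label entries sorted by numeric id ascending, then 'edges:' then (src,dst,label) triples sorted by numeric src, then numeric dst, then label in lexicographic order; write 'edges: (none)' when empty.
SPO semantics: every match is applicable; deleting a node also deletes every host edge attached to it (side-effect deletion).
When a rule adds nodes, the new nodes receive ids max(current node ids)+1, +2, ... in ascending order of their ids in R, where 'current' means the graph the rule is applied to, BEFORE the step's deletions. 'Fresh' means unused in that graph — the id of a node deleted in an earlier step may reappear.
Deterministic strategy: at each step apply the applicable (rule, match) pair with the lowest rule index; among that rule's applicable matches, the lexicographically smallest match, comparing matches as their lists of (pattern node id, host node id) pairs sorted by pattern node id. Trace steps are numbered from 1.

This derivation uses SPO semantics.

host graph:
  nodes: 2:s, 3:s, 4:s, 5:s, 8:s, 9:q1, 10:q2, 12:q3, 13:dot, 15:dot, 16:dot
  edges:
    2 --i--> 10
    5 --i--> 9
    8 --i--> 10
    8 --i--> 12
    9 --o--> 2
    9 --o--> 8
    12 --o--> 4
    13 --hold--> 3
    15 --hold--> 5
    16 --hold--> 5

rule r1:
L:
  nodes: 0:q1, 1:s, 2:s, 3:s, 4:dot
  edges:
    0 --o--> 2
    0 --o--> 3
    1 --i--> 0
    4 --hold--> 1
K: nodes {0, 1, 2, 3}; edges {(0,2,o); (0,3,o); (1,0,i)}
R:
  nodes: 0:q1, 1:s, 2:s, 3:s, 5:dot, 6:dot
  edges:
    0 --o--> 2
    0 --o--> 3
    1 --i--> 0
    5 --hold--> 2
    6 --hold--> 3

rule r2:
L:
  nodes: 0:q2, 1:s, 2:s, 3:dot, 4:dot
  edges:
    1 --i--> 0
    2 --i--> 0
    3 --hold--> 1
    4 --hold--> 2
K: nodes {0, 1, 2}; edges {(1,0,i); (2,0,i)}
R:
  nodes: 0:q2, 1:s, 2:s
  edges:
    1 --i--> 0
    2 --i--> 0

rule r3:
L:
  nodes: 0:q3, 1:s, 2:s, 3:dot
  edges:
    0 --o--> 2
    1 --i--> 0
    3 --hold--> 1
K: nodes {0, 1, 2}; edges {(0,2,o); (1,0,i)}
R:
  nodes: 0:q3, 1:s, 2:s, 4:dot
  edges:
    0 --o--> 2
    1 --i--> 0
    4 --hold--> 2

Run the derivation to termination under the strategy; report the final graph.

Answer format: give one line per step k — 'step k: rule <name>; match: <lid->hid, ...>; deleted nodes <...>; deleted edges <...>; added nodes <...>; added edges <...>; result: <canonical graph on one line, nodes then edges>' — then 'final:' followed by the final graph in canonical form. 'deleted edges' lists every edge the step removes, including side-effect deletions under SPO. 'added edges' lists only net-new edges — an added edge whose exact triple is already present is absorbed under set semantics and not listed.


step 1: rule r1; match: 0->9, 1->5, 2->2, 3->8, 4->15; deleted nodes 15; deleted edges (15,5,hold); added nodes 17, 18; added edges (17,2,hold); (18,8,hold); result: nodes: 2:s, 3:s, 4:s, 5:s, 8:s, 9:q1, 10:q2, 12:q3, 13:dot, 16:dot, 17:dot, 18:dot edges: (2,10,i); (5,9,i); (8,10,i); (8,12,i); (9,2,o); (9,8,o); (12,4,o); (13,3,hold); (16,5,hold); (17,2,hold); (18,8,hold)
step 2: rule r1; match: 0->9, 1->5, 2->2, 3->8, 4->16; deleted nodes 16; deleted edges (16,5,hold); added nodes 19, 20; added edges (19,2,hold); (20,8,hold); result: nodes: 2:s, 3:s, 4:s, 5:s, 8:s, 9:q1, 10:q2, 12:q3, 13:dot, 17:dot, 18:dot, 19:dot, 20:dot edges: (2,10,i); (5,9,i); (8,10,i); (8,12,i); (9,2,o); (9,8,o); (12,4,o); (13,3,hold); (17,2,hold); (18,8,hold); (19,2,hold); (20,8,hold)
step 3: rule r2; match: 0->10, 1->2, 2->8, 3->17, 4->18; deleted nodes 17, 18; deleted edges (17,2,hold); (18,8,hold); added nodes (none); added edges (none); result: nodes: 2:s, 3:s, 4:s, 5:s, 8:s, 9:q1, 10:q2, 12:q3, 13:dot, 19:dot, 20:dot edges: (2,10,i); (5,9,i); (8,10,i); (8,12,i); (9,2,o); (9,8,o); (12,4,o); (13,3,hold); (19,2,hold); (20,8,hold)
step 4: rule r2; match: 0->10, 1->2, 2->8, 3->19, 4->20; deleted nodes 19, 20; deleted edges (19,2,hold); (20,8,hold); added nodes (none); added edges (none); result: nodes: 2:s, 3:s, 4:s, 5:s, 8:s, 9:q1, 10:q2, 12:q3, 13:dot edges: (2,10,i); (5,9,i); (8,10,i); (8,12,i); (9,2,o); (9,8,o); (12,4,o); (13,3,hold)
final:
nodes: 2:s, 3:s, 4:s, 5:s, 8:s, 9:q1, 10:q2, 12:q3, 13:dot
edges: (2,10,i); (5,9,i); (8,10,i); (8,12,i); (9,2,o); (9,8,o); (12,4,o); (13,3,hold)


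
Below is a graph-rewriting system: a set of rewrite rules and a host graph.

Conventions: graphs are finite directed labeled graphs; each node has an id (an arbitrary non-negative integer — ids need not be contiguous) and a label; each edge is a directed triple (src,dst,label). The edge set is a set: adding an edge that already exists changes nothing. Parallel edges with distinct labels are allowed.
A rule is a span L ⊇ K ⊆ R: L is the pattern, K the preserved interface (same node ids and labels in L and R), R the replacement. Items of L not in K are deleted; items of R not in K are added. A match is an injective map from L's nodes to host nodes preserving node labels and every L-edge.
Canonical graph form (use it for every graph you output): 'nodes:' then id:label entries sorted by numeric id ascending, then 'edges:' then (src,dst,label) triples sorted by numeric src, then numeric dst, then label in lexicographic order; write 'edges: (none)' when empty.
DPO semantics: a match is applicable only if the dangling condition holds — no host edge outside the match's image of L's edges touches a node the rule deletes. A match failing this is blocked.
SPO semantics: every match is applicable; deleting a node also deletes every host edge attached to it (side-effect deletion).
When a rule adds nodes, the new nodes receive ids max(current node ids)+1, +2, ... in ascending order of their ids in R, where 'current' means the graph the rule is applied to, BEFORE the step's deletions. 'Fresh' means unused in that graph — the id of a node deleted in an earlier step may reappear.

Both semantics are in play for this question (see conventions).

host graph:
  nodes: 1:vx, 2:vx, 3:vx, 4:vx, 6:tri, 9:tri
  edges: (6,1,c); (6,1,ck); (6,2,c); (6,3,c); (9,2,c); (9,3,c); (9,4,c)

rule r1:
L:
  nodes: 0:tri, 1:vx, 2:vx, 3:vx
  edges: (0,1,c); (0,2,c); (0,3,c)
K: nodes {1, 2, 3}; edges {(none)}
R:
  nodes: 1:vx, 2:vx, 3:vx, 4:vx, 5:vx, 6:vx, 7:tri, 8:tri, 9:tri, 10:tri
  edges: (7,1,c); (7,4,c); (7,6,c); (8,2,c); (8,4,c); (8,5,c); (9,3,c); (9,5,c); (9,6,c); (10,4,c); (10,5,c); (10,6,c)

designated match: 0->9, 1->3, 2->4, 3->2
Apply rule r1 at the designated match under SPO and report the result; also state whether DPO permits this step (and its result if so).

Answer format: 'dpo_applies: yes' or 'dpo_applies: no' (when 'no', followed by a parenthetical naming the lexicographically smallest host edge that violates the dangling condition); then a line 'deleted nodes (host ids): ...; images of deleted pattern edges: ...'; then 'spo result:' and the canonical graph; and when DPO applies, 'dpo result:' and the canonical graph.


dpo_applies: yes
deleted nodes (host ids): 9; images of deleted pattern edges: (9,2,c); (9,3,c); (9,4,c)
spo result:
nodes: 1:vx, 2:vx, 3:vx, 4:vx, 6:tri, 10:vx, 11:vx, 12:vx, 13:tri, 14:tri, 15:tri, 16:tri
edges: (6,1,c); (6,1,ck); (6,2,c); (6,3,c); (13,3,c); (13,10,c); (13,12,c); (14,4,c); (14,10,c); (14,11,c); (15,2,c); (15,11,c); (15,12,c); (16,10,c); (16,11,c); (16,12,c)
dpo result:
nodes: 1:vx, 2:vx, 3:vx, 4:vx, 6:tri, 10:vx, 11:vx, 12:vx, 13:tri, 14:tri, 15:tri, 16:tri
edges: (6,1,c); (6,1,ck); (6,2,c); (6,3,c); (13,3,c); (13,10,c); (13,12,c); (14,4,c); (14,10,c); (14,11,c); (15,2,c); (15,11,c); (15,12,c); (16,10,c); (16,11,c); (16,12,c)


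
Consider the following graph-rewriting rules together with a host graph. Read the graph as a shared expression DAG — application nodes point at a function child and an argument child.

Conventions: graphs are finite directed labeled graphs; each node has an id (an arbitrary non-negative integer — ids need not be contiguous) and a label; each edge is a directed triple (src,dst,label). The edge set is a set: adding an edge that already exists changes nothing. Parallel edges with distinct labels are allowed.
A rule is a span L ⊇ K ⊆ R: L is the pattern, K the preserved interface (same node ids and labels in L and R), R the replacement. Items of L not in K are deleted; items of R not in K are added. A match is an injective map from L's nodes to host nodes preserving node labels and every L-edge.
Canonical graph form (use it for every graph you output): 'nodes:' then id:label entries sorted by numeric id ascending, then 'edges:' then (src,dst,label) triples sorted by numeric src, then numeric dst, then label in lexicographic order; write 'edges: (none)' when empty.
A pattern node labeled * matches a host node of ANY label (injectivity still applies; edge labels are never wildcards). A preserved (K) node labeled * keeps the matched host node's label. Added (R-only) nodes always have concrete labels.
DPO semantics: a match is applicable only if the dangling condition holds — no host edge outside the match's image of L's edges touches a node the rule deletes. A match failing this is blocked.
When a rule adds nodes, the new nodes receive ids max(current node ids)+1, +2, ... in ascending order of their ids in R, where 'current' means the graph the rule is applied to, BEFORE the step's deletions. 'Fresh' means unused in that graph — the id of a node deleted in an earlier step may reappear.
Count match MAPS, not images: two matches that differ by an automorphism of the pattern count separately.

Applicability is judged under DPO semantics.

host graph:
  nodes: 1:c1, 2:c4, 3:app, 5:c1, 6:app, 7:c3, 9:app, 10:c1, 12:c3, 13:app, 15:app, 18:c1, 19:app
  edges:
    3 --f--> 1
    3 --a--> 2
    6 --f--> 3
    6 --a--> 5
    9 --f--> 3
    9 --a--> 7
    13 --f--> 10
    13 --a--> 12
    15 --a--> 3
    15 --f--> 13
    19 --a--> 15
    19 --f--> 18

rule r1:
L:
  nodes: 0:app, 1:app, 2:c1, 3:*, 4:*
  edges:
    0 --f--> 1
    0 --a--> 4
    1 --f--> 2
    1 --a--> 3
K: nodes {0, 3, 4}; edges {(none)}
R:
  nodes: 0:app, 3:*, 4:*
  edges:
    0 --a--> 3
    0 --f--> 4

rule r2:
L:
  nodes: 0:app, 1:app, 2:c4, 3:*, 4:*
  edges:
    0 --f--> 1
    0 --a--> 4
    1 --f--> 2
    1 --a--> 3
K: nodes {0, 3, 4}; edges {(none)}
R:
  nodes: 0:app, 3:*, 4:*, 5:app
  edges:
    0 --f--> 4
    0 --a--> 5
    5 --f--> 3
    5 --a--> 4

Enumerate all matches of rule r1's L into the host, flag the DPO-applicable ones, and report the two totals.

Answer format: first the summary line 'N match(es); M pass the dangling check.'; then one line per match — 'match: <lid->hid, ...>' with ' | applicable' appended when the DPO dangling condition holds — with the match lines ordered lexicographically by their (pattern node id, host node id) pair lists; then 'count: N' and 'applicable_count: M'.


3 match(es); 1 pass the dangling check.
match: 0->6, 1->3, 2->1, 3->2, 4->5
match: 0->9, 1->3, 2->1, 3->2, 4->7
match: 0->15, 1->13, 2->10, 3->12, 4->3 | applicable
count: 3
applicable_count: 1


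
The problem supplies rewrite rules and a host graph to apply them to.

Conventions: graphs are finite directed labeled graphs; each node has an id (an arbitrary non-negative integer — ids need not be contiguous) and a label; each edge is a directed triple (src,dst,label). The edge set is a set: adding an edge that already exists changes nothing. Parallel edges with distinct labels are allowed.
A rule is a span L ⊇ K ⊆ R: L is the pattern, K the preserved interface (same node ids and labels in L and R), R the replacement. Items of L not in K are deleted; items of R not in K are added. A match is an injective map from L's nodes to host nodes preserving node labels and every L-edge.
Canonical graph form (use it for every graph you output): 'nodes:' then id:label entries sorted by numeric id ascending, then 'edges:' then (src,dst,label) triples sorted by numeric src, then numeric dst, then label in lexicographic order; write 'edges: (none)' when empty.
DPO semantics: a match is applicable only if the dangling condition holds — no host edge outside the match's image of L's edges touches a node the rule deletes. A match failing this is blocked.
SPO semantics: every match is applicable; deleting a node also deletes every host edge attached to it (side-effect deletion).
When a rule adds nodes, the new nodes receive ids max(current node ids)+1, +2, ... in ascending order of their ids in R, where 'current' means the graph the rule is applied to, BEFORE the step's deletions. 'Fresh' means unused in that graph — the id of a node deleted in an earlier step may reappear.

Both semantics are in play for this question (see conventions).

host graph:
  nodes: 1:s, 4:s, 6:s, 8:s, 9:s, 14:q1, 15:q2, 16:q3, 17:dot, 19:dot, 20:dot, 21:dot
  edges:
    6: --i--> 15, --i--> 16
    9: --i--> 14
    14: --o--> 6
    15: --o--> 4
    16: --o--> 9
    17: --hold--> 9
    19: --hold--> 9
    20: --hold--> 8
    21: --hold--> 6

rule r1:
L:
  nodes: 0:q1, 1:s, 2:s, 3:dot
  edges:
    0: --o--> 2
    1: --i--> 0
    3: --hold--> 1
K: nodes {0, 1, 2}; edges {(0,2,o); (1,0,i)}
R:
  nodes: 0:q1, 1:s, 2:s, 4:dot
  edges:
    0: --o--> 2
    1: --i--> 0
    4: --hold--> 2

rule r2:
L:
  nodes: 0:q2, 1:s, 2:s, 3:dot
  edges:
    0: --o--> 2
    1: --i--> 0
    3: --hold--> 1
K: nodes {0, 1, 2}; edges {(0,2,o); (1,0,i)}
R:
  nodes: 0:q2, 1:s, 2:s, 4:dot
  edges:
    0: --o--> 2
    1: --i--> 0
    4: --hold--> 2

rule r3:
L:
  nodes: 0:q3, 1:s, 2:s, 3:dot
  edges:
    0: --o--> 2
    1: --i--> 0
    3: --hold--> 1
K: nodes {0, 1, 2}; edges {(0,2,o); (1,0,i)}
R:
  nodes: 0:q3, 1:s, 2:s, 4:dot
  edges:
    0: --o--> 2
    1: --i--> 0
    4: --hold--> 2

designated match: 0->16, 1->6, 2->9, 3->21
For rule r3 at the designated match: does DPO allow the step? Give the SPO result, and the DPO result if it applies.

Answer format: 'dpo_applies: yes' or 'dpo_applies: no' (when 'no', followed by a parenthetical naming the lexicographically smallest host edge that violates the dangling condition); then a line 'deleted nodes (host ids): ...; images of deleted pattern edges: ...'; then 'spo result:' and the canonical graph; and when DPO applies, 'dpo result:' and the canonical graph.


dpo_applies: yes
deleted nodes (host ids): 21; images of deleted pattern edges: (21,6,hold)
spo result:
nodes: 1:s, 4:s, 6:s, 8:s, 9:s, 14:q1, 15:q2, 16:q3, 17:dot, 19:dot, 20:dot, 22:dot
edges: (6,15,i); (6,16,i); (9,14,i); (14,6,o); (15,4,o); (16,9,o); (17,9,hold); (19,9,hold); (20,8,hold); (22,9,hold)
dpo result:
nodes: 1:s, 4:s, 6:s, 8:s, 9:s, 14:q1, 15:q2, 16:q3, 17:dot, 19:dot, 20:dot, 22:dot
edges: (6,15,i); (6,16,i); (9,14,i); (14,6,o); (15,4,o); (16,9,o); (17,9,hold); (19,9,hold); (20,8,hold); (22,9,hold)


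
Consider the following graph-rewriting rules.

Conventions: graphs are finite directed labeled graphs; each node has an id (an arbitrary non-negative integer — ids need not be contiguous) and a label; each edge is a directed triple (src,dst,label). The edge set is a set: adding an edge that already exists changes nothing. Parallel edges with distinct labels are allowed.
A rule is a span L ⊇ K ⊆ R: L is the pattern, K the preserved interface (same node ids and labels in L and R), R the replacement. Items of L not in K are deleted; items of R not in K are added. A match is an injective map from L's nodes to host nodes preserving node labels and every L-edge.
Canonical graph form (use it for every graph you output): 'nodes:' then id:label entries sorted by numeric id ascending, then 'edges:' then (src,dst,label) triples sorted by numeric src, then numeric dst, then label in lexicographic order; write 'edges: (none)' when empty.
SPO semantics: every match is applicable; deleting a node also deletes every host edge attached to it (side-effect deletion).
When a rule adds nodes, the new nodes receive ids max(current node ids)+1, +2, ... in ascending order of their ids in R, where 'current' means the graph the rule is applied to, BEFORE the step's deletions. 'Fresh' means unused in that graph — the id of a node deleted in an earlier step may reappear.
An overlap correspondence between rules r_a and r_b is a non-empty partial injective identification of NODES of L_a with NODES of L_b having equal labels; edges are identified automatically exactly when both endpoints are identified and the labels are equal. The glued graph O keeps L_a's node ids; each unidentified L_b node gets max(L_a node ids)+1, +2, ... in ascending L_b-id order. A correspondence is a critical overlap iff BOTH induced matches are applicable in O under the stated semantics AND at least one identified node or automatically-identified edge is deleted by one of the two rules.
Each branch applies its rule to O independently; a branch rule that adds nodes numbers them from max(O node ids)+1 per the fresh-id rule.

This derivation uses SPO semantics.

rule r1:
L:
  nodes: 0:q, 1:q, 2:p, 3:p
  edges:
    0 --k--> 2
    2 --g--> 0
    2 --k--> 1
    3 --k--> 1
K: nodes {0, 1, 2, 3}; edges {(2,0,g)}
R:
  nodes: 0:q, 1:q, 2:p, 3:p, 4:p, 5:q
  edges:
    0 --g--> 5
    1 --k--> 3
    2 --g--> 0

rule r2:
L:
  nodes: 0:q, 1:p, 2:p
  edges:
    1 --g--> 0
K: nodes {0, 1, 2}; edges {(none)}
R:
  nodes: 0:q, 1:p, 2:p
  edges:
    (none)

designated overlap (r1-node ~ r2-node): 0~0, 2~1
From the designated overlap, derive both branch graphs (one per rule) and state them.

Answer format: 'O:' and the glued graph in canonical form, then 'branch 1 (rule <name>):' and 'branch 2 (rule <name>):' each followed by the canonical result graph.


O:
nodes: 0:q, 1:q, 2:p, 3:p, 4:p
edges: (0,2,k); (2,0,g); (2,1,k); (3,1,k)
branch 1 (rule r1):
nodes: 0:q, 1:q, 2:p, 3:p, 4:p, 5:p, 6:q
edges: (0,6,g); (1,3,k); (2,0,g)
branch 2 (rule r2):
nodes: 0:q, 1:q, 2:p, 3:p, 4:p
edges: (0,2,k); (2,1,k); (3,1,k)


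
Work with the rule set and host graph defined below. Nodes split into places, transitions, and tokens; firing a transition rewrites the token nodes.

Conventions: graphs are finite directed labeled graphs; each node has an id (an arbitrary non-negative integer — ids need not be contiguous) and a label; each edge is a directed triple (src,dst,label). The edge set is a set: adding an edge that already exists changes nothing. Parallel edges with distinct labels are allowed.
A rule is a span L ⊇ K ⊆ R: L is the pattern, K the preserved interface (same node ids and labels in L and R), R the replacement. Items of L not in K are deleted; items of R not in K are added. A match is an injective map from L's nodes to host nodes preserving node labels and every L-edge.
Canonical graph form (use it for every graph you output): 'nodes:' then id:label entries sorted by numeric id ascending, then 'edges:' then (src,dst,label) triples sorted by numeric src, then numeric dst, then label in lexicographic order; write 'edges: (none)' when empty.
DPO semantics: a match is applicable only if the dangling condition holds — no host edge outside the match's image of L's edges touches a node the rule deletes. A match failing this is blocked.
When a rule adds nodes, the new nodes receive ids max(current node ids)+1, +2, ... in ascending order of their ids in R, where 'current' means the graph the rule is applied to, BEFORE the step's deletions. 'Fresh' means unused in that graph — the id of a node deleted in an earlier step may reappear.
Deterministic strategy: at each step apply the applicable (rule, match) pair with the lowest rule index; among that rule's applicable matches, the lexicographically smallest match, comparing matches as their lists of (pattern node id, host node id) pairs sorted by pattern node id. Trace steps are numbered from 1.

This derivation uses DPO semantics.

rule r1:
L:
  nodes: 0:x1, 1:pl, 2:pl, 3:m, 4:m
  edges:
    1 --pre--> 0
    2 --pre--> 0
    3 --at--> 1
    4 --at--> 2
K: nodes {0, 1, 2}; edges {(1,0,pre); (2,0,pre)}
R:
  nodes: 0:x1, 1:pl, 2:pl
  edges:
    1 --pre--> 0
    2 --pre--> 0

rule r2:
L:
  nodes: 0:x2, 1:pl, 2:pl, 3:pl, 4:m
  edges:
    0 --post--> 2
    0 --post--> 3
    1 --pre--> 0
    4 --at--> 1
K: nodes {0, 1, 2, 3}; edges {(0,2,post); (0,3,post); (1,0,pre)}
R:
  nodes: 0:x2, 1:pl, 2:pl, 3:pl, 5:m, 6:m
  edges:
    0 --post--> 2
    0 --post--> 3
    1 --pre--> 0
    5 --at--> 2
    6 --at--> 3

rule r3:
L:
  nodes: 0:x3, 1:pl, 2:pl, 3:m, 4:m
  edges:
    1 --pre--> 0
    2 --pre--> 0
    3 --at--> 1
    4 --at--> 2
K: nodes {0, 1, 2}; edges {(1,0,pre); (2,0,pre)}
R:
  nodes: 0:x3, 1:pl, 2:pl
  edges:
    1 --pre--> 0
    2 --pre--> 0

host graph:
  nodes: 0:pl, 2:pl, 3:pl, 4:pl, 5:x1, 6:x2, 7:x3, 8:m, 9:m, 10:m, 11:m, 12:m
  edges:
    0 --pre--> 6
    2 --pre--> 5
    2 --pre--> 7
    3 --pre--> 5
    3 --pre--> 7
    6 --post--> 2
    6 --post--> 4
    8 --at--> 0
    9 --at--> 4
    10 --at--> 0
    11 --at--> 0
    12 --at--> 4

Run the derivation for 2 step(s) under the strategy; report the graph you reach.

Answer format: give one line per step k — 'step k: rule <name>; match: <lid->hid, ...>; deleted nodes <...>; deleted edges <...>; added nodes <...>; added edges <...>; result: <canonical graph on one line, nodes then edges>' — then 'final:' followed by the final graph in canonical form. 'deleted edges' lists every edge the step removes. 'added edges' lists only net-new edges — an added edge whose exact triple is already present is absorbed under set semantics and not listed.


step 1: rule r2; match: 0->6, 1->0, 2->2, 3->4, 4->8; deleted nodes 8; deleted edges (8,0,at); added nodes 13, 14; added edges (13,2,at); (14,4,at); result: nodes: 0:pl, 2:pl, 3:pl, 4:pl, 5:x1, 6:x2, 7:x3, 9:m, 10:m, 11:m, 12:m, 13:m, 14:m edges: (0,6,pre); (2,5,pre); (2,7,pre); (3,5,pre); (3,7,pre); (6,2,post); (6,4,post); (9,4,at); (10,0,at); (11,0,at); (12,4,at); (13,2,at); (14,4,at)
step 2: rule r2; match: 0->6, 1->0, 2->2, 3->4, 4->10; deleted nodes 10; deleted edges (10,0,at); added nodes 15, 16; added edges (15,2,at); (16,4,at); result: nodes: 0:pl, 2:pl, 3:pl, 4:pl, 5:x1, 6:x2, 7:x3, 9:m, 11:m, 12:m, 13:m, 14:m, 15:m, 16:m edges: (0,6,pre); (2,5,pre); (2,7,pre); (3,5,pre); (3,7,pre); (6,2,post); (6,4,post); (9,4,at); (11,0,at); (12,4,at); (13,2,at); (14,4,at); (15,2,at); (16,4,at)
final:
nodes: 0:pl, 2:pl, 3:pl, 4:pl, 5:x1, 6:x2, 7:x3, 9:m, 11:m, 12:m, 13:m, 14:m, 15:m, 16:m
edges: (0,6,pre); (2,5,pre); (2,7,pre); (3,5,pre); (3,7,pre); (6,2,post); (6,4,post); (9,4,at); (11,0,at); (12,4,at); (13,2,at); (14,4,at); (15,2,at); (16,4,at)


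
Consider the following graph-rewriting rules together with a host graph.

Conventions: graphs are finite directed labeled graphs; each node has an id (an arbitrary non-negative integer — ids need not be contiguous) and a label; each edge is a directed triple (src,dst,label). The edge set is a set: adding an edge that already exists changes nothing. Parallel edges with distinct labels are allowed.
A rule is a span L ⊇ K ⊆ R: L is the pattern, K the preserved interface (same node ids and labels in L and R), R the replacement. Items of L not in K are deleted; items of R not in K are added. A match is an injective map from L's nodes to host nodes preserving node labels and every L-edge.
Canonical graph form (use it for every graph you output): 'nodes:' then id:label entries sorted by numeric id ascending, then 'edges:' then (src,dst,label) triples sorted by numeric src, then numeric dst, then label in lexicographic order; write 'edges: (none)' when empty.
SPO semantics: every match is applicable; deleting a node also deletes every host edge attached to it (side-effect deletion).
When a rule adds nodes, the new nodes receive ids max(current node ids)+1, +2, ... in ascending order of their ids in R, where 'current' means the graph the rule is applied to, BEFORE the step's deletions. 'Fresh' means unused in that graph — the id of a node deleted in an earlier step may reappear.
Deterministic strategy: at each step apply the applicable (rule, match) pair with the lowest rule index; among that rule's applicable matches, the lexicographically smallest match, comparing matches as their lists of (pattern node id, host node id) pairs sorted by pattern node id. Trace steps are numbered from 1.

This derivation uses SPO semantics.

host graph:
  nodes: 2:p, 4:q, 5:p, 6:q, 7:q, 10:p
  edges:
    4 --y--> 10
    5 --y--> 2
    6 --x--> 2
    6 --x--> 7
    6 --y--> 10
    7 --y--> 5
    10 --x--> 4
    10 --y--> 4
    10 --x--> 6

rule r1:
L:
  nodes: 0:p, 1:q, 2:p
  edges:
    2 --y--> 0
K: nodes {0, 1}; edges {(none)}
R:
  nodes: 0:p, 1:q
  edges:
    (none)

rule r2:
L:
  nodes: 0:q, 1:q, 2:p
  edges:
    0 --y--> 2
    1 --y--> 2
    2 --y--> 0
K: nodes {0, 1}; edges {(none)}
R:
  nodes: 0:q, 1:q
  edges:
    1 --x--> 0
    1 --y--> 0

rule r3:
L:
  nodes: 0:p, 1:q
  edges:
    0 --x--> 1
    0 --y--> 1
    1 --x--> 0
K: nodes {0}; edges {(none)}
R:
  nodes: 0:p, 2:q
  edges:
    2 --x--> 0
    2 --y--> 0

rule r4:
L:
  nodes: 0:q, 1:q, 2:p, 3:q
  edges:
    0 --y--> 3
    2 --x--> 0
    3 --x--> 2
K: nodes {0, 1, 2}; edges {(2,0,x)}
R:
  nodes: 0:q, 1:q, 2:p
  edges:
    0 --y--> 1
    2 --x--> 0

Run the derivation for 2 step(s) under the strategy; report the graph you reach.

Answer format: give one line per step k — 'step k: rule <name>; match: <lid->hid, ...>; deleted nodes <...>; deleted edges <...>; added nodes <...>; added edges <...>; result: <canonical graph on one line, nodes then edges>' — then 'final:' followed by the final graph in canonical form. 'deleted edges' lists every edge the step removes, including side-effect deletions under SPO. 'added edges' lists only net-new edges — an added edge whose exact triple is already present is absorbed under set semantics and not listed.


step 1: rule r1; match: 0->2, 1->4, 2->5; deleted nodes 5; deleted edges (5,2,y); (7,5,y); added nodes (none); added edges (none); result: nodes: 2:p, 4:q, 6:q, 7:q, 10:p edges: (4,10,y); (6,2,x); (6,7,x); (6,10,y); (10,4,x); (10,4,y); (10,6,x)
step 2: rule r2; match: 0->4, 1->6, 2->10; deleted nodes 10; deleted edges (4,10,y); (6,10,y); (10,4,x); (10,4,y); (10,6,x); added nodes (none); added edges (6,4,x); (6,4,y); result: nodes: 2:p, 4:q, 6:q, 7:q edges: (6,2,x); (6,4,x); (6,4,y); (6,7,x)
final:
nodes: 2:p, 4:q, 6:q, 7:q
edges: (6,2,x); (6,4,x); (6,4,y); (6,7,x)


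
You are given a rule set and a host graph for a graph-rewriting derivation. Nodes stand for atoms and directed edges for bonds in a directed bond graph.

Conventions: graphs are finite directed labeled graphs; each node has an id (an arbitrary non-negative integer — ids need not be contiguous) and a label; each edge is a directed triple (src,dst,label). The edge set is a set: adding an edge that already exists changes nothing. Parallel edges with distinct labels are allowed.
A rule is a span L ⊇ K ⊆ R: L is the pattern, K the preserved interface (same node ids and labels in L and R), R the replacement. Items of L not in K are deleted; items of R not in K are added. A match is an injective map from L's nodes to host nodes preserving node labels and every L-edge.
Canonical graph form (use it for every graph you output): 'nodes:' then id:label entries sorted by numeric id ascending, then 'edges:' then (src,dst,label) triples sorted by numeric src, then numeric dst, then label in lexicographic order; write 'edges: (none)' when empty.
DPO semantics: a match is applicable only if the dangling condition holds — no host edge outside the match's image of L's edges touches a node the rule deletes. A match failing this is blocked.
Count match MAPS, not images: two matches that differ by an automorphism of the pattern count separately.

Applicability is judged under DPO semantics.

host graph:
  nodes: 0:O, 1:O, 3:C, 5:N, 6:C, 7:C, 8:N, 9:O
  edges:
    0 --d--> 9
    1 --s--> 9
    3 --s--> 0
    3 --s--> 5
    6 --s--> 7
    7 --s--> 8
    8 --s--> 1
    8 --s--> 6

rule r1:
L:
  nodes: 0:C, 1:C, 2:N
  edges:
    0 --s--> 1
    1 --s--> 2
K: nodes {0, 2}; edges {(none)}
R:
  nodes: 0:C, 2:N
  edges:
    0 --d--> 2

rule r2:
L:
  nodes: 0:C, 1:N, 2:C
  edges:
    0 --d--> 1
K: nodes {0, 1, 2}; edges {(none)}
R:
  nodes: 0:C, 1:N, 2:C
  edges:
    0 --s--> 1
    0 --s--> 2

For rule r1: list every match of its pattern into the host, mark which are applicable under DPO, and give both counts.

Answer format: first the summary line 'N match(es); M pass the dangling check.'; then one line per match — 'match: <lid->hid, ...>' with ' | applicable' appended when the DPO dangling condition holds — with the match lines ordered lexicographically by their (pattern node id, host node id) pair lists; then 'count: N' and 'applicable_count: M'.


1 match(es); 1 pass the dangling check.
match: 0->6, 1->7, 2->8 | applicable
count: 1
applicable_count: 1


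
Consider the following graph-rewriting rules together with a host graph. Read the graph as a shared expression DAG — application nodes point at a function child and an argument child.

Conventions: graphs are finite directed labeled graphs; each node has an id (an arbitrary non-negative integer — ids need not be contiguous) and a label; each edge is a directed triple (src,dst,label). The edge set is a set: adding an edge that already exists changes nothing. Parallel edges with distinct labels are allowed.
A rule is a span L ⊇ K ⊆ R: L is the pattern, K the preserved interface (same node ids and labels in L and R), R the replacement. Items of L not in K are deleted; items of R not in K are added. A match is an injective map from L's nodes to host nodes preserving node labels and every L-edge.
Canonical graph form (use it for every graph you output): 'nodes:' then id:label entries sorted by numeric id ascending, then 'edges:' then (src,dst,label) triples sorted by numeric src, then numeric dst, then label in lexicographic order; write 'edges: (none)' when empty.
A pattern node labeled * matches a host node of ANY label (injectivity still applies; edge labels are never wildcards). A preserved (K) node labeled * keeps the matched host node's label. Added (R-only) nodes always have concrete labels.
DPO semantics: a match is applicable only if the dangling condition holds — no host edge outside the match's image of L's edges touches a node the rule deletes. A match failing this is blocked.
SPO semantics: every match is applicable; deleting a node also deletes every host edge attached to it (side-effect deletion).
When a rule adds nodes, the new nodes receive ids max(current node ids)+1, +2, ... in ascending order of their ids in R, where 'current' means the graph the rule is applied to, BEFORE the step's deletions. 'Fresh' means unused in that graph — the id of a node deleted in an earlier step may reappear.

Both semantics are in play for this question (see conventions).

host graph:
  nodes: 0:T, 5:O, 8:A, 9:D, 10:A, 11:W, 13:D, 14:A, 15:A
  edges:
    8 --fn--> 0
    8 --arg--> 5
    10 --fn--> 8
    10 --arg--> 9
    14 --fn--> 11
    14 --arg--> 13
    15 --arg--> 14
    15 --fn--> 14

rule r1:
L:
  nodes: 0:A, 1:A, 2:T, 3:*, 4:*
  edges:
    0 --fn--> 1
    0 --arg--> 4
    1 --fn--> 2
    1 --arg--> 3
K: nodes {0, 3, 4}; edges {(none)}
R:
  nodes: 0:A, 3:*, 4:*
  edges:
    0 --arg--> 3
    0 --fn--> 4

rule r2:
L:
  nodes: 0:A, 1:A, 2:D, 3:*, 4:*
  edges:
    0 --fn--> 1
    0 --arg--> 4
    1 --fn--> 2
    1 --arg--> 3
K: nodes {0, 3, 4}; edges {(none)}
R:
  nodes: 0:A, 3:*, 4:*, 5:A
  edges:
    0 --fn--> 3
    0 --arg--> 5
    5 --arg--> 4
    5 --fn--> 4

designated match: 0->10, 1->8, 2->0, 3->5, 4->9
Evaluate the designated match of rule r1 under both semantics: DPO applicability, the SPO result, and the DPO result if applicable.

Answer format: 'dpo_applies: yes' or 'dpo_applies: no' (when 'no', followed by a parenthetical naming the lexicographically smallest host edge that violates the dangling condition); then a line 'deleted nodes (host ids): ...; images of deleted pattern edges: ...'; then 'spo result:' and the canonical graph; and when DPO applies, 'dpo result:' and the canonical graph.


dpo_applies: yes
deleted nodes (host ids): 0, 8; images of deleted pattern edges: (8,0,fn); (8,5,arg); (10,8,fn); (10,9,arg)
spo result:
nodes: 5:O, 9:D, 10:A, 11:W, 13:D, 14:A, 15:A
edges: (10,5,arg); (10,9,fn); (14,11,fn); (14,13,arg); (15,14,arg); (15,14,fn)
dpo result:
nodes: 5:O, 9:D, 10:A, 11:W, 13:D, 14:A, 15:A
edges: (10,5,arg); (10,9,fn); (14,11,fn); (14,13,arg); (15,14,arg); (15,14,fn)


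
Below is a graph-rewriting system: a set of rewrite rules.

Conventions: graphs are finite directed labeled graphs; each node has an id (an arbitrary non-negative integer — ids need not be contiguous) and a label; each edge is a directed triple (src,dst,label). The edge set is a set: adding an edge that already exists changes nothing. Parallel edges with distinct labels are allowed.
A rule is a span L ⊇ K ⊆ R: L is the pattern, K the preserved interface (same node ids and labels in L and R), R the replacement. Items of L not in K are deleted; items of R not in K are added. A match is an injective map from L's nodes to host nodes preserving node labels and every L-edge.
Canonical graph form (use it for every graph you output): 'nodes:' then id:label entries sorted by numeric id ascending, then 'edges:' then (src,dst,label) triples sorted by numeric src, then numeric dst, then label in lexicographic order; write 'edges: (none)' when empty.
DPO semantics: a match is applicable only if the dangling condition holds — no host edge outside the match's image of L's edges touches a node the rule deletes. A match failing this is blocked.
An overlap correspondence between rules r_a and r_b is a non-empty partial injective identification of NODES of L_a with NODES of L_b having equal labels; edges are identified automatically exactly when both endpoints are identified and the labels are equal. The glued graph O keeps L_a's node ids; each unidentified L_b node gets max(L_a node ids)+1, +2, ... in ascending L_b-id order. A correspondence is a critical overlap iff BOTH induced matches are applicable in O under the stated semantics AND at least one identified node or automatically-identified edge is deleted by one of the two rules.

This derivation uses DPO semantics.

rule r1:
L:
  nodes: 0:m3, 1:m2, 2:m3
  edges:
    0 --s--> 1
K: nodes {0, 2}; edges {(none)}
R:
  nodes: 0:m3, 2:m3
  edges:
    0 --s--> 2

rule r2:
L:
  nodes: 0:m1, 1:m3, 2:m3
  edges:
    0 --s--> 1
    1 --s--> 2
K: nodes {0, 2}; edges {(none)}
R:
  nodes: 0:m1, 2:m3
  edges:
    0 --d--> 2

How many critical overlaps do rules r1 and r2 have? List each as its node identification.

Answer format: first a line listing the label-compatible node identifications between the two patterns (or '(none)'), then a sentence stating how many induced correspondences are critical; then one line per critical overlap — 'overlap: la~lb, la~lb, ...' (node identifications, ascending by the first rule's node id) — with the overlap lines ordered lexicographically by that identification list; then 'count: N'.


label-compatible node identifications between L(r1) and L(r2): 0~1, 0~2, 2~1, 2~2
2 of the induced correspondences are critical overlaps of r1 and r2.
overlap: 0~2, 2~1
overlap: 2~1
count: 2
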